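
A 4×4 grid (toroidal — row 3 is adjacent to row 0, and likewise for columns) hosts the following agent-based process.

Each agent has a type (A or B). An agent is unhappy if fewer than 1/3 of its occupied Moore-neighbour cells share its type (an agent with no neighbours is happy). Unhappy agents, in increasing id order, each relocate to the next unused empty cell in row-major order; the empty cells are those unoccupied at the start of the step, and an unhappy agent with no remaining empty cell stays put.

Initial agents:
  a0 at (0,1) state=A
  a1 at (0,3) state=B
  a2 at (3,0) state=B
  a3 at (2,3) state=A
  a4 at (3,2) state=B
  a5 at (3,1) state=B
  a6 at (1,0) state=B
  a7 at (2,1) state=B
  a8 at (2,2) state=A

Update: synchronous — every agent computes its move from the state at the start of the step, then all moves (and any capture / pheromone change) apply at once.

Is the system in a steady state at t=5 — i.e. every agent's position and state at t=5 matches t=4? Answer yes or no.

t=1: a0@(0,0):A a1@(0,3):B a2@(3,0):B a3@(0,2):A a4@(3,2):B a5@(3,1):B a6@(1,0):B a7@(2,1):B a8@(1,1):A
t=2: a0@(0,1):A a1@(0,3):B a2@(3,0):B a3@(1,2):A a4@(3,2):B a5@(3,1):B a6@(1,0):B a7@(2,1):B a8@(1,1):A
t=3: (unchanged — steady state)

yes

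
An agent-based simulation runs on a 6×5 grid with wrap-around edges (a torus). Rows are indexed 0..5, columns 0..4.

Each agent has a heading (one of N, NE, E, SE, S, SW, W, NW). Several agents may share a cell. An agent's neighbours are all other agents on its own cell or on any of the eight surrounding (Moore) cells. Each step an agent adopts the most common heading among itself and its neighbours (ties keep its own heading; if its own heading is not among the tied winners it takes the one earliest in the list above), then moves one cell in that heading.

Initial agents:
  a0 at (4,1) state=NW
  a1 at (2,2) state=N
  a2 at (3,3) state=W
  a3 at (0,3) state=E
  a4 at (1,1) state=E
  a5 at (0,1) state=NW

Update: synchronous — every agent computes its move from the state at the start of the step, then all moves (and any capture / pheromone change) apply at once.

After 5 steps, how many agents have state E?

2

t=1: a0@(3,0):NW a1@(1,2):N a2@(3,2):W a3@(0,4):E a4@(1,2):E a5@(5,0):NW
t=2: a0@(2,4):NW a1@(0,2):N a2@(3,1):W a3@(0,0):E a4@(1,3):E a5@(4,4):NW
t=3: a0@(1,3):NW a1@(5,2):N a2@(3,0):W a3@(0,1):E a4@(1,4):E a5@(3,3):NW
t=4: a0@(0,2):NW a1@(4,2):N a2@(3,4):W a3@(0,2):E a4@(1,0):E a5@(2,2):NW
t=5: a0@(5,1):NW a1@(3,2):N a2@(3,3):W a3@(0,3):E a4@(1,1):E a5@(1,1):NW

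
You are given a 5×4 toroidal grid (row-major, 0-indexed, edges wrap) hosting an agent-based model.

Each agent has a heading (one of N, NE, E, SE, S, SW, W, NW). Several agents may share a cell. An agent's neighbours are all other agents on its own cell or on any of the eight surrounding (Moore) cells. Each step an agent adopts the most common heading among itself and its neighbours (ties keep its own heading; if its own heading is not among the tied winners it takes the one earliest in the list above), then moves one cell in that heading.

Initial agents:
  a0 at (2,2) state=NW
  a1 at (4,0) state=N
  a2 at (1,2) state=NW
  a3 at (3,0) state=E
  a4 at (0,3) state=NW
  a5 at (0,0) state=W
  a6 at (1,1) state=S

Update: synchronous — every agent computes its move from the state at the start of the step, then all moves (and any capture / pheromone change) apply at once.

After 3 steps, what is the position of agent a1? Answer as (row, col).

t=1: a0@(1,1):NW a1@(3,0):N a2@(0,1):NW a3@(3,1):E a4@(4,2):NW a5@(0,3):W a6@(0,0):NW
t=2: a0@(0,0):NW a1@(2,0):N a2@(4,0):NW a3@(3,2):E a4@(3,1):NW a5@(4,2):NW a6@(4,3):NW
t=3: a0@(4,3):NW a1@(1,0):N a2@(3,3):NW a3@(2,1):NW a4@(2,0):NW a5@(3,1):NW a6@(3,2):NW

(1, 0)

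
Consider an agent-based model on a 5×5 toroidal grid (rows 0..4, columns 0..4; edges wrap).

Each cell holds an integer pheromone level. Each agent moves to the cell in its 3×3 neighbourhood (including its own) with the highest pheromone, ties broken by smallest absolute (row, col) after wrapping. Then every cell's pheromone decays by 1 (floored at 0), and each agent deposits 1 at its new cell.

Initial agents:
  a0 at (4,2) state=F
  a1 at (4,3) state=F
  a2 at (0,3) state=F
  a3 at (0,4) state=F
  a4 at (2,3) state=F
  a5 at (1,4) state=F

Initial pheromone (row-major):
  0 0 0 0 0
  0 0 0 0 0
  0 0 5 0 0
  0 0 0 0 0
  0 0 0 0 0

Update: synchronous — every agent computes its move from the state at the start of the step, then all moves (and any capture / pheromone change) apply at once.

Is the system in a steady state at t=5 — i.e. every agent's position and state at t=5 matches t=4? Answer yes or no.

t=1: a0@(0,1) a1@(0,2) a2@(0,2) a3@(0,0) a4@(2,2) a5@(0,0) | pheromone: 2 1 2 0 0 / 0 0 0 0 0 / 0 0 5 0 0 / 0 0 0 0 0 / 0 0 0 0 0
t=2: a0@(0,0) a1@(0,2) a2@(0,2) a3@(0,0) a4@(2,2) a5@(0,0) | pheromone: 4 0 3 0 0 / 0 0 0 0 0 / 0 0 5 0 0 / 0 0 0 0 0 / 0 0 0 0 0
t=3: a0@(0,0) a1@(0,2) a2@(0,2) a3@(0,0) a4@(2,2) a5@(0,0) | pheromone: 6 0 4 0 0 / 0 0 0 0 0 / 0 0 5 0 0 / 0 0 0 0 0 / 0 0 0 0 0
t=4: a0@(0,0) a1@(0,2) a2@(0,2) a3@(0,0) a4@(2,2) a5@(0,0) | pheromone: 8 0 5 0 0 / 0 0 0 0 0 / 0 0 5 0 0 / 0 0 0 0 0 / 0 0 0 0 0
t=5: a0@(0,0) a1@(0,2) a2@(0,2) a3@(0,0) a4@(2,2) a5@(0,0) | pheromone: 10 0 6 0 0 / 0 0 0 0 0 / 0 0 5 0 0 / 0 0 0 0 0 / 0 0 0 0 0

yes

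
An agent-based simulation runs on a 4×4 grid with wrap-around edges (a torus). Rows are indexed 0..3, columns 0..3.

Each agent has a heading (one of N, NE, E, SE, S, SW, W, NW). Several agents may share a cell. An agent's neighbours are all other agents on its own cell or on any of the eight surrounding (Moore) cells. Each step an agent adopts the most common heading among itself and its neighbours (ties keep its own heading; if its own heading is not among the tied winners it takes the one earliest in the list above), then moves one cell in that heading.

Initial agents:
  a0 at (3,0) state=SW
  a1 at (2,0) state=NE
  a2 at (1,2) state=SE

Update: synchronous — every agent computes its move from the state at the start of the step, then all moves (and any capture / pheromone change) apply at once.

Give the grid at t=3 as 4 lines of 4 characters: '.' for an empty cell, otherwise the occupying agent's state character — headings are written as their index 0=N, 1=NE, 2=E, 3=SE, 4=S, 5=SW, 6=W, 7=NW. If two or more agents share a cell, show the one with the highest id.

.3..
....
.5..
...1

t=1: a0@(0,3):SW a1@(1,1):NE a2@(2,3):SE
t=2: a0@(1,2):SW a1@(0,2):NE a2@(3,0):SE
t=3: a0@(2,1):SW a1@(3,3):NE a2@(0,1):SE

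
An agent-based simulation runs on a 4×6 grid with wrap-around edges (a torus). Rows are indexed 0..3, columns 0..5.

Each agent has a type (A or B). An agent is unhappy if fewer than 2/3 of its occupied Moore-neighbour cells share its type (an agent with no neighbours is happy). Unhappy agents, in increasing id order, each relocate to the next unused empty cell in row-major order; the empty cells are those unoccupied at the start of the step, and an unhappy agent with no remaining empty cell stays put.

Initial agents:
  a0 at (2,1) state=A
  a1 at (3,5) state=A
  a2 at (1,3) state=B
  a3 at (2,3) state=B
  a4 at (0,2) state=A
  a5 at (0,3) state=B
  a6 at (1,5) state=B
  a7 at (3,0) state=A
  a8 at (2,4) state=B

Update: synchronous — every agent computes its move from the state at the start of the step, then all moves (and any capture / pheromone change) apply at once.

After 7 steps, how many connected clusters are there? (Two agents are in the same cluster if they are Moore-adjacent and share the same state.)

t=1: a0@(2,1):A a1@(0,0):A a2@(1,3):B a3@(2,3):B a4@(0,1):A a5@(0,4):B a6@(1,5):B a7@(3,0):A a8@(2,4):B
t=2: (unchanged — steady state)

2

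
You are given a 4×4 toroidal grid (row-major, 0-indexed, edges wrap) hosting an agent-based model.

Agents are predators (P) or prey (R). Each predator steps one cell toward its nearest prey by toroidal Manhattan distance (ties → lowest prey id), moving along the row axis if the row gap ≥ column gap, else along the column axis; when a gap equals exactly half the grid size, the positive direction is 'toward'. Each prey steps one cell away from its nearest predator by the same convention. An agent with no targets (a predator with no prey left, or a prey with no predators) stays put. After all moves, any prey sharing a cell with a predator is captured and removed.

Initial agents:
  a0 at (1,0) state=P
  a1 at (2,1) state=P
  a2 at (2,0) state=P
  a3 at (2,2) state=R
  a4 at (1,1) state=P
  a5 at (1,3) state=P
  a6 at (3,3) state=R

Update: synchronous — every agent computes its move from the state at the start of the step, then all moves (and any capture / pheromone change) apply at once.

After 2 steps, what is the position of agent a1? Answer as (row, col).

(3, 2)

t=1: a0@(1,1):P a1@(2,2):P a2@(2,1):P a4@(2,1):P a5@(2,3):P a6@(0,3):R
t=2: a0@(1,2):P a1@(3,2):P a2@(3,1):P a4@(3,1):P a5@(3,3):P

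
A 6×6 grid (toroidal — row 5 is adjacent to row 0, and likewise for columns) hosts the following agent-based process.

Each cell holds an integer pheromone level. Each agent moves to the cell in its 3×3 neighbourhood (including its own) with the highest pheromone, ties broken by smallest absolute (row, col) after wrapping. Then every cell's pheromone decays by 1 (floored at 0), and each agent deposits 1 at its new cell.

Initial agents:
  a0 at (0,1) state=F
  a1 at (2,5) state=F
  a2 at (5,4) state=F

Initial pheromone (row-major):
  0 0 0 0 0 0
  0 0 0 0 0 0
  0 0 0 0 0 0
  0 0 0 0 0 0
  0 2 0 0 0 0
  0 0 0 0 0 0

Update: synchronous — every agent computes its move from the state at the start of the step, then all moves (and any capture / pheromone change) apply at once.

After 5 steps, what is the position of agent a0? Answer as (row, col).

(0, 0)

t=1: a0@(0,0) a1@(1,0) a2@(0,3) | pheromone: 1 0 0 1 0 0 / 1 0 0 0 0 0 / 0 0 0 0 0 0 / 0 0 0 0 0 0 / 0 1 0 0 0 0 / 0 0 0 0 0 0
t=2: a0@(0,0) a1@(0,0) a2@(0,3) | pheromone: 2 0 0 1 0 0 / 0 0 0 0 0 0 / 0 0 0 0 0 0 / 0 0 0 0 0 0 / 0 0 0 0 0 0 / 0 0 0 0 0 0
t=3: a0@(0,0) a1@(0,0) a2@(0,3) | pheromone: 3 0 0 1 0 0 / 0 0 0 0 0 0 / 0 0 0 0 0 0 / 0 0 0 0 0 0 / 0 0 0 0 0 0 / 0 0 0 0 0 0
t=4: a0@(0,0) a1@(0,0) a2@(0,3) | pheromone: 4 0 0 1 0 0 / 0 0 0 0 0 0 / 0 0 0 0 0 0 / 0 0 0 0 0 0 / 0 0 0 0 0 0 / 0 0 0 0 0 0
t=5: a0@(0,0) a1@(0,0) a2@(0,3) | pheromone: 5 0 0 1 0 0 / 0 0 0 0 0 0 / 0 0 0 0 0 0 / 0 0 0 0 0 0 / 0 0 0 0 0 0 / 0 0 0 0 0 0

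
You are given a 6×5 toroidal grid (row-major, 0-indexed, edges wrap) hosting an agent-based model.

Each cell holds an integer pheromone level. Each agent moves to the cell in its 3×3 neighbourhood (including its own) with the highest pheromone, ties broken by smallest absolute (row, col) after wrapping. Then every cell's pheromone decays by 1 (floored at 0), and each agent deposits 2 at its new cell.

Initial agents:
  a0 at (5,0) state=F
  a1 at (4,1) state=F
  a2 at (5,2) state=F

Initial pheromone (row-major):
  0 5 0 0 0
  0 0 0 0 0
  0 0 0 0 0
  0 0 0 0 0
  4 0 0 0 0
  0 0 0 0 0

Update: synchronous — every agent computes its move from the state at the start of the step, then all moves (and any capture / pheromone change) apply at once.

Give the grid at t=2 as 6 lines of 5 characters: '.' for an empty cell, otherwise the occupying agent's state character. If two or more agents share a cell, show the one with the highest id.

.F...
.....
.....
.....
F....
.....

t=1: a0@(0,1) a1@(4,0) a2@(0,1) | pheromone: 0 8 0 0 0 / 0 0 0 0 0 / 0 0 0 0 0 / 0 0 0 0 0 / 5 0 0 0 0 / 0 0 0 0 0
t=2: a0@(0,1) a1@(4,0) a2@(0,1) | pheromone: 0 11 0 0 0 / 0 0 0 0 0 / 0 0 0 0 0 / 0 0 0 0 0 / 6 0 0 0 0 / 0 0 0 0 0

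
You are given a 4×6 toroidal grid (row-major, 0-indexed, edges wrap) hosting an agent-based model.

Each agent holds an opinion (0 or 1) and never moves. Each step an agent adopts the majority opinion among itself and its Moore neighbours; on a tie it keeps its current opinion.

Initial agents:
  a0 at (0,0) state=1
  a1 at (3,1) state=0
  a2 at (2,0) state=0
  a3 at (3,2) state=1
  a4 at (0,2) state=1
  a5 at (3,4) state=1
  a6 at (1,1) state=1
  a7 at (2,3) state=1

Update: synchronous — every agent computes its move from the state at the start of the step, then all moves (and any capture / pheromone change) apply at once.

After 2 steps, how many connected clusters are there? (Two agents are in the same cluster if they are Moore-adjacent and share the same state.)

1

t=1: a0@(0,0):1 a1@(3,1):1 a2@(2,0):0 a3@(3,2):1 a4@(0,2):1 a5@(3,4):1 a6@(1,1):1 a7@(2,3):1
t=2: a0@(0,0):1 a1@(3,1):1 a2@(2,0):1 a3@(3,2):1 a4@(0,2):1 a5@(3,4):1 a6@(1,1):1 a7@(2,3):1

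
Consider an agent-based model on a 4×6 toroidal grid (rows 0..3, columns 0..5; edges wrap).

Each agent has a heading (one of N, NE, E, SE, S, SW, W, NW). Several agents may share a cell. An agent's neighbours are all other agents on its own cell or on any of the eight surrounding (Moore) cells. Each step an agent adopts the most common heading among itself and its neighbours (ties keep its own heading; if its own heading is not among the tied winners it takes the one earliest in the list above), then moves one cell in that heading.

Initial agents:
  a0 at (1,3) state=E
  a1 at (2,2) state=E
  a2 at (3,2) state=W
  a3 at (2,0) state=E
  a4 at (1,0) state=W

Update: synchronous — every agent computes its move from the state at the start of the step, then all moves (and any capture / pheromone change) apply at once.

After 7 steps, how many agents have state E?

t=1: a0@(1,4):E a1@(2,3):E a2@(3,1):W a3@(2,1):E a4@(1,5):W
t=2: a0@(1,5):E a1@(2,4):E a2@(3,0):W a3@(2,2):E a4@(1,4):W
t=3: a0@(1,0):E a1@(2,5):E a2@(3,5):W a3@(2,3):E a4@(1,5):E
t=4: a0@(1,1):E a1@(2,0):E a2@(3,4):W a3@(2,4):E a4@(1,0):E
t=5: a0@(1,2):E a1@(2,1):E a2@(3,3):W a3@(2,5):E a4@(1,1):E
t=6: a0@(1,3):E a1@(2,2):E a2@(3,2):W a3@(2,0):E a4@(1,2):E
t=7: a0@(1,4):E a1@(2,3):E a2@(3,1):W a3@(2,1):E a4@(1,3):E

4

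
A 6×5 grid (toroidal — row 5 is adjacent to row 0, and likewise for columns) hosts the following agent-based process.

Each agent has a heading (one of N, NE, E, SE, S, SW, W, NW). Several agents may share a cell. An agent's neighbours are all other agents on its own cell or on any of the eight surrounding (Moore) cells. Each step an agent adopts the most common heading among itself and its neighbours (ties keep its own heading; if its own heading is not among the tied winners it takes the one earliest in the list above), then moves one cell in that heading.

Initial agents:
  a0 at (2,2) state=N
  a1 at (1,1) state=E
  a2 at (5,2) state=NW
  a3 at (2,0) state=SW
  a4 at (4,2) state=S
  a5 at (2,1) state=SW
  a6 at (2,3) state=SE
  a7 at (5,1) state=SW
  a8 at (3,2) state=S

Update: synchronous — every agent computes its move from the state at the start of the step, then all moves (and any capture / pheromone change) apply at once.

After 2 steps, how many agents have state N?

1

t=1: a0@(1,2):N a1@(2,0):SW a2@(4,1):NW a3@(3,4):SW a4@(5,2):S a5@(3,0):SW a6@(3,4):SE a7@(0,0):SW a8@(4,2):S
t=2: a0@(0,2):N a1@(3,4):SW a2@(5,1):S a3@(4,3):SW a4@(0,2):S a5@(4,4):SW a6@(4,3):SW a7@(1,4):SW a8@(5,2):S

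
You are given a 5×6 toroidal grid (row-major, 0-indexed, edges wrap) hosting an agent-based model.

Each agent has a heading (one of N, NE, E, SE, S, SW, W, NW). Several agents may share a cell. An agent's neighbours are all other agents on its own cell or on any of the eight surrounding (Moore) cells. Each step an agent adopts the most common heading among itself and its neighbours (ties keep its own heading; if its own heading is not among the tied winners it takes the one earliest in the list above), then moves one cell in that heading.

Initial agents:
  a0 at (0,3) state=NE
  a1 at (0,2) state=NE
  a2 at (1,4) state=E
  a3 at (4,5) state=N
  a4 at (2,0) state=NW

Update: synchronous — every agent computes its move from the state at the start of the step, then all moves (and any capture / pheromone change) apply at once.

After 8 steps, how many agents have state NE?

4

t=1: a0@(4,4):NE a1@(4,3):NE a2@(1,5):E a3@(3,5):N a4@(1,5):NW
t=2: a0@(3,5):NE a1@(3,4):NE a2@(1,0):E a3@(2,5):N a4@(0,4):NW
t=3: a0@(2,0):NE a1@(2,5):NE a2@(1,1):E a3@(1,0):NE a4@(4,3):NW
t=4: a0@(1,1):NE a1@(1,0):NE a2@(0,2):NE a3@(0,1):NE a4@(3,2):NW
t=5: a0@(0,2):NE a1@(0,1):NE a2@(4,3):NE a3@(4,2):NE a4@(2,1):NW
t=6: a0@(4,3):NE a1@(4,2):NE a2@(3,4):NE a3@(3,3):NE a4@(1,0):NW
t=7: a0@(3,4):NE a1@(3,3):NE a2@(2,5):NE a3@(2,4):NE a4@(0,5):NW
t=8: a0@(2,5):NE a1@(2,4):NE a2@(1,0):NE a3@(1,5):NE a4@(4,4):NW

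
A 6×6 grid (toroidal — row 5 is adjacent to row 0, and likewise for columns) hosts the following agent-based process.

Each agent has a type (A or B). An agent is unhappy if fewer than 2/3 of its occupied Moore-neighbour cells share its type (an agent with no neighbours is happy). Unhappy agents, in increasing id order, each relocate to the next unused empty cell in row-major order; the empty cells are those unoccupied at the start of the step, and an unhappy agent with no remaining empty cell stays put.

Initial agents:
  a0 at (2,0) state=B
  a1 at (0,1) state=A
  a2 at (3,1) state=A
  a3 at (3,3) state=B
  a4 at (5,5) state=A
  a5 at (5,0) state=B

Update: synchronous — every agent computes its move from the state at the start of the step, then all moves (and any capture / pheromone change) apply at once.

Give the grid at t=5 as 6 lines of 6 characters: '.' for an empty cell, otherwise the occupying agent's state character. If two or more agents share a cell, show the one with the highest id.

t=1: a0@(0,0):B a1@(0,2):A a2@(0,3):A a3@(3,3):B a4@(0,4):A a5@(0,5):B
t=2: a0@(0,0):B a1@(0,2):A a2@(0,3):A a3@(3,3):B a4@(0,1):A a5@(1,0):B
t=3: a0@(0,4):B a1@(0,2):A a2@(0,3):A a3@(3,3):B a4@(0,5):A a5@(1,1):B
t=4: a0@(0,0):B a1@(0,1):A a2@(1,0):A a3@(3,3):B a4@(1,2):A a5@(1,3):B
t=5: a0@(0,2):B a1@(0,1):A a2@(0,3):A a3@(3,3):B a4@(0,4):A a5@(0,5):B

.ABAAB
......
......
...B..
......
......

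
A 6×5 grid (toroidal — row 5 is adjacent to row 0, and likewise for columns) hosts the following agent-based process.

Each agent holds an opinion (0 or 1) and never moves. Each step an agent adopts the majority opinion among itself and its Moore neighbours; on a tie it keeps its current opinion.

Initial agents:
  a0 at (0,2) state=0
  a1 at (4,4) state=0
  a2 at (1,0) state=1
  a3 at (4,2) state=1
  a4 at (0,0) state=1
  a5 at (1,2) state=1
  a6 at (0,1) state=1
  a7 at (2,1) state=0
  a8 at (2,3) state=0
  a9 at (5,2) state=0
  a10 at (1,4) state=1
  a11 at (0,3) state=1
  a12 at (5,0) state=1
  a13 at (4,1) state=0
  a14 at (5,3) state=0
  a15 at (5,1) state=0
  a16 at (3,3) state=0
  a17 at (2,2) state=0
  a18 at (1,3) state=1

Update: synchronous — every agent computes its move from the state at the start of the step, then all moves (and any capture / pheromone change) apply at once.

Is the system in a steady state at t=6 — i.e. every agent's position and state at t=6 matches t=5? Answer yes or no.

yes

t=1: a0@(0,2):0 a1@(4,4):0 a2@(1,0):1 a3@(4,2):0 a4@(0,0):1 a5@(1,2):1 a6@(0,1):1 a7@(2,1):0 a8@(2,3):0 a9@(5,2):0 a10@(1,4):1 a11@(0,3):1 a12@(5,0):1 a13@(4,1):0 a14@(5,3):0 a15@(5,1):0 a16@(3,3):0 a17@(2,2):0 a18@(1,3):1
t=2: (unchanged — steady state)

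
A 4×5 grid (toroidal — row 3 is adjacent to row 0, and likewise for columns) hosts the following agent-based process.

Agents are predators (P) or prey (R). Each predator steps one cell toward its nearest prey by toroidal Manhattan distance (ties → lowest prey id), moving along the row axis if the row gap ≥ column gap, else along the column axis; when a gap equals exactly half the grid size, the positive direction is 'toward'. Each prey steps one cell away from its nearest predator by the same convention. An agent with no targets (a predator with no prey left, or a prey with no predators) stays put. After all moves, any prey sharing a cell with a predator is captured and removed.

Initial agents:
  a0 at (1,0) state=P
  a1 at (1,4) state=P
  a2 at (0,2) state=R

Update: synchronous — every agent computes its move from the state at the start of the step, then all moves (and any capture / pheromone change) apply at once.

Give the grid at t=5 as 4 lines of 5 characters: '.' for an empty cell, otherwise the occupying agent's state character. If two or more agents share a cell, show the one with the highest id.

.....
.....
R...P
.....

t=1: a0@(1,1):P a1@(1,3):P a2@(0,3):R
t=2: a0@(1,2):P a1@(0,3):P a2@(3,3):R
t=3: a0@(2,2):P a1@(3,3):P a2@(2,3):R
t=4: a0@(2,3):P a1@(2,3):P a2@(2,4):R
t=5: a0@(2,4):P a1@(2,4):P a2@(2,0):R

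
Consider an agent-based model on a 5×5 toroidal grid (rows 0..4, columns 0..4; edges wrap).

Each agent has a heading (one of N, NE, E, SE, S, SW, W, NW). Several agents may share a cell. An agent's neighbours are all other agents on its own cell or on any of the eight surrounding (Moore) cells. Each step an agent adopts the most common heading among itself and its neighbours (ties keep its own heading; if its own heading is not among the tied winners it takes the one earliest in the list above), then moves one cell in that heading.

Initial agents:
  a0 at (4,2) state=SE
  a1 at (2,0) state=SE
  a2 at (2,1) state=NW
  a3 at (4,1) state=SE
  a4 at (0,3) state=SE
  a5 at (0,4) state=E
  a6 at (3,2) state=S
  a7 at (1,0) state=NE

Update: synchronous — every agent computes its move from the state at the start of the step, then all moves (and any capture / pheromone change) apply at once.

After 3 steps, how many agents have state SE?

t=1: a0@(0,3):SE a1@(3,1):SE a2@(1,0):NW a3@(0,2):SE a4@(1,4):SE a5@(0,0):E a6@(4,3):SE a7@(0,1):NE
t=2: a0@(1,4):SE a1@(4,2):SE a2@(0,4):NW a3@(1,3):SE a4@(2,0):SE a5@(0,1):E a6@(0,4):SE a7@(4,2):NE
t=3: a0@(2,0):SE a1@(0,3):SE a2@(1,0):SE a3@(2,4):SE a4@(3,1):SE a5@(0,2):E a6@(1,0):SE a7@(3,3):NE

6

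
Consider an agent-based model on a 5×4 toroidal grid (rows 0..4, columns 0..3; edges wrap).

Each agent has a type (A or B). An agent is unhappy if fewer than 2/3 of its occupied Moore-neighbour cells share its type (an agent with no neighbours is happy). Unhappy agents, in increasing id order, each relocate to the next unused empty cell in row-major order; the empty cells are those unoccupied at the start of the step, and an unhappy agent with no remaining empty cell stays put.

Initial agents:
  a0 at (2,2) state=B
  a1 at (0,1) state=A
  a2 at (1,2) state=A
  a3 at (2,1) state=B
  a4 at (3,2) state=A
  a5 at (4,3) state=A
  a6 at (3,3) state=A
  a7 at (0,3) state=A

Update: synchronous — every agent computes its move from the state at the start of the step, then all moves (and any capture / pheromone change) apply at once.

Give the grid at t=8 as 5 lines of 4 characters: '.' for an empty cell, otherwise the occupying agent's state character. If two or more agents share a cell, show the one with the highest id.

t=1: a0@(0,0):B a1@(0,1):A a2@(0,2):A a3@(1,0):B a4@(1,1):A a5@(4,3):A a6@(3,3):A a7@(0,3):A
t=2: a0@(1,2):B a1@(1,3):A a2@(0,2):A a3@(2,0):B a4@(2,1):A a5@(4,3):A a6@(3,3):A a7@(2,2):A
t=3: a0@(0,0):B a1@(0,1):A a2@(0,2):A a3@(0,3):B a4@(1,0):A a5@(4,3):A a6@(3,3):A a7@(2,2):A
t=4: a0@(1,1):B a1@(0,1):A a2@(0,2):A a3@(1,2):B a4@(1,3):A a5@(2,0):A a6@(3,3):A a7@(2,2):A
t=5: a0@(0,0):B a1@(0,3):A a2@(1,0):A a3@(2,1):B a4@(1,3):A a5@(2,0):A a6@(3,3):A a7@(2,3):A
t=6: a0@(0,1):B a1@(0,3):A a2@(1,0):A a3@(0,2):B a4@(1,3):A a5@(2,0):A a6@(3,3):A a7@(2,3):A
t=7: a0@(0,0):B a1@(0,3):A a2@(1,0):A a3@(1,1):B a4@(1,3):A a5@(2,0):A a6@(3,3):A a7@(2,3):A
t=8: a0@(0,1):B a1@(0,3):A a2@(1,0):A a3@(0,2):B a4@(1,3):A a5@(2,0):A a6@(3,3):A a7@(2,3):A

.BBA
A..A
A..A
...A
....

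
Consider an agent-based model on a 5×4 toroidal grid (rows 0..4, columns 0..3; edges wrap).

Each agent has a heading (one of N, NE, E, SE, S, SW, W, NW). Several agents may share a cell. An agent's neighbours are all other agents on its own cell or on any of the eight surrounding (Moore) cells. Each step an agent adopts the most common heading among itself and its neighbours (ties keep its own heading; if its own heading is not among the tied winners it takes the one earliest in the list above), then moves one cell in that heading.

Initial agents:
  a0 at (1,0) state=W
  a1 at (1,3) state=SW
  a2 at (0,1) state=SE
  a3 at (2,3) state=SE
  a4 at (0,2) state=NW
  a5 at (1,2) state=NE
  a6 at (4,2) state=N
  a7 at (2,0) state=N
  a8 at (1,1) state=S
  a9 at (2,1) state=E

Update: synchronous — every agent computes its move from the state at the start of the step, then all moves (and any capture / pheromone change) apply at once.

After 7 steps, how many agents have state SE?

10

t=1: a0@(2,1):SE a1@(2,2):SW a2@(1,2):SE a3@(3,0):SE a4@(4,1):NW a5@(2,3):SE a6@(3,2):N a7@(1,0):N a8@(2,1):S a9@(2,2):E
t=2: a0@(3,2):SE a1@(3,3):SE a2@(2,3):SE a3@(4,1):SE a4@(3,0):NW a5@(3,0):SE a6@(4,3):SE a7@(2,1):SE a8@(3,2):SE a9@(3,3):SE
t=3: a0@(4,3):SE a1@(4,0):SE a2@(3,0):SE a3@(0,2):SE a4@(4,1):SE a5@(4,1):SE a6@(0,0):SE a7@(3,2):SE a8@(4,3):SE a9@(4,0):SE
t=4: a0@(0,0):SE a1@(0,1):SE a2@(4,1):SE a3@(1,3):SE a4@(0,2):SE a5@(0,2):SE a6@(1,1):SE a7@(4,3):SE a8@(0,0):SE a9@(0,1):SE
t=5: a0@(1,1):SE a1@(1,2):SE a2@(0,2):SE a3@(2,0):SE a4@(1,3):SE a5@(1,3):SE a6@(2,2):SE a7@(0,0):SE a8@(1,1):SE a9@(1,2):SE
t=6: a0@(2,2):SE a1@(2,3):SE a2@(1,3):SE a3@(3,1):SE a4@(2,0):SE a5@(2,0):SE a6@(3,3):SE a7@(1,1):SE a8@(2,2):SE a9@(2,3):SE
t=7: a0@(3,3):SE a1@(3,0):SE a2@(2,0):SE a3@(4,2):SE a4@(3,1):SE a5@(3,1):SE a6@(4,0):SE a7@(2,2):SE a8@(3,3):SE a9@(3,0):SE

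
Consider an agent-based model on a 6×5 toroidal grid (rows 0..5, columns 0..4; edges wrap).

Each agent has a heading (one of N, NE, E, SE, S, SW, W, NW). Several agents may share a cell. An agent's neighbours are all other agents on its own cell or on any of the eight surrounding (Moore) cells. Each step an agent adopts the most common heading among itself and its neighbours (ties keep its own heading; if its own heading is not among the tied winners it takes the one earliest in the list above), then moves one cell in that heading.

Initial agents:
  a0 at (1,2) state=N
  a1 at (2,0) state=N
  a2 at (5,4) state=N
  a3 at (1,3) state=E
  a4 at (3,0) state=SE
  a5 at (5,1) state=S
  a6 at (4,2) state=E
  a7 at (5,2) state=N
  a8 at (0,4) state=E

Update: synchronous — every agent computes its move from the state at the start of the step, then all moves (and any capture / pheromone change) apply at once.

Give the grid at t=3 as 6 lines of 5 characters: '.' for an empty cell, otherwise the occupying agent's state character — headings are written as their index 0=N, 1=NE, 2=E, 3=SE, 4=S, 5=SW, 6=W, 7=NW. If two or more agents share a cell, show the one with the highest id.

t=1: a0@(0,2):N a1@(1,0):N a2@(4,4):N a3@(1,4):E a4@(4,1):SE a5@(0,1):S a6@(4,3):E a7@(4,2):N a8@(0,0):E
t=2: a0@(5,2):N a1@(1,1):E a2@(3,4):N a3@(1,0):E a4@(5,2):SE a5@(5,1):N a6@(3,3):N a7@(3,2):N a8@(0,1):E
t=3: a0@(4,2):N a1@(1,2):E a2@(2,4):N a3@(1,1):E a4@(4,2):N a5@(4,1):N a6@(2,3):N a7@(2,2):N a8@(0,2):E

..2..
.22..
..000
.....
.00..
.....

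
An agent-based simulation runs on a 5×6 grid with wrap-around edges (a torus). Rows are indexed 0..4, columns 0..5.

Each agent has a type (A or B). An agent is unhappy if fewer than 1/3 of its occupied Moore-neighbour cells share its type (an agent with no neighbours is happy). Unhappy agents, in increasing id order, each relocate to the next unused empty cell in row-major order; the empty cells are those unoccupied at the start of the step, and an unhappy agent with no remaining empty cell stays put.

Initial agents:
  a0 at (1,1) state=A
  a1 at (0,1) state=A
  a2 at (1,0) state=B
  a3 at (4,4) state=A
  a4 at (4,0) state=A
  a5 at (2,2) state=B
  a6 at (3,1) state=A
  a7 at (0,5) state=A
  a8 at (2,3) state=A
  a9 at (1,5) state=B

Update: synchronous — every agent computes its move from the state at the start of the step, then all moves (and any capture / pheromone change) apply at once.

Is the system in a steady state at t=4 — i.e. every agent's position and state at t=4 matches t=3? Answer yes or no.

no

t=1: a0@(1,1):A a1@(0,1):A a2@(0,0):B a3@(4,4):A a4@(4,0):A a5@(0,2):B a6@(3,1):A a7@(0,5):A a8@(0,3):A a9@(1,5):B
t=2: a0@(1,1):A a1@(0,1):A a2@(0,4):B a3@(4,4):A a4@(4,0):A a5@(1,0):B a6@(3,1):A a7@(0,5):A a8@(0,3):A a9@(1,5):B
t=3: a0@(1,1):A a1@(0,1):A a2@(0,0):B a3@(4,4):A a4@(4,0):A a5@(0,2):B a6@(3,1):A a7@(0,5):A a8@(0,3):A a9@(1,5):B
t=4: a0@(1,1):A a1@(0,1):A a2@(0,4):B a3@(4,4):A a4@(4,0):A a5@(1,0):B a6@(3,1):A a7@(0,5):A a8@(0,3):A a9@(1,5):B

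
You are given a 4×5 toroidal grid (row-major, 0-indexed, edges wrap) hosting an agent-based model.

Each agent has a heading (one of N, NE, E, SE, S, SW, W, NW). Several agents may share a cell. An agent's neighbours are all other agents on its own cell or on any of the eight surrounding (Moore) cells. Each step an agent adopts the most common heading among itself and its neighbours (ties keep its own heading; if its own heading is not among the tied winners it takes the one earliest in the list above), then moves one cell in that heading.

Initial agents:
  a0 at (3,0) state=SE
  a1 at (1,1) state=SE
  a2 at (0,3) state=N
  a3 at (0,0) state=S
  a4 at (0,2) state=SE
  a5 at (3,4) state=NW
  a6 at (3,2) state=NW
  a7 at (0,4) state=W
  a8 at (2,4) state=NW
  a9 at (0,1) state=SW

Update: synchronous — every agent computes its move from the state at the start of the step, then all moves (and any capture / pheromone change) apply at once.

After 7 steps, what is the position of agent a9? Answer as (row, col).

(3, 3)

t=1: a0@(2,4):NW a1@(2,2):SE a2@(3,2):NW a3@(1,1):SE a4@(1,3):SE a5@(2,3):NW a6@(2,1):NW a7@(0,3):W a8@(1,3):NW a9@(1,2):SE
t=2: a0@(1,3):NW a1@(3,3):SE a2@(2,1):NW a3@(2,2):SE a4@(2,4):SE a5@(1,2):NW a6@(3,2):SE a7@(1,4):SE a8@(0,2):NW a9@(2,3):SE
t=3: a0@(2,4):SE a1@(0,4):SE a2@(1,0):NW a3@(3,3):SE a4@(3,0):SE a5@(0,1):NW a6@(0,3):SE a7@(2,0):SE a8@(3,1):NW a9@(3,4):SE
t=4: a0@(3,0):SE a1@(1,0):SE a2@(2,1):SE a3@(0,4):SE a4@(0,1):SE a5@(3,0):NW a6@(1,4):SE a7@(3,1):SE a8@(2,0):NW a9@(0,0):SE
t=5: a0@(0,1):SE a1@(2,1):SE a2@(3,2):SE a3@(1,0):SE a4@(1,2):SE a5@(0,1):SE a6@(2,0):SE a7@(0,2):SE a8@(3,1):SE a9@(1,1):SE
t=6: a0@(1,2):SE a1@(3,2):SE a2@(0,3):SE a3@(2,1):SE a4@(2,3):SE a5@(1,2):SE a6@(3,1):SE a7@(1,3):SE a8@(0,2):SE a9@(2,2):SE
t=7: a0@(2,3):SE a1@(0,3):SE a2@(1,4):SE a3@(3,2):SE a4@(3,4):SE a5@(2,3):SE a6@(0,2):SE a7@(2,4):SE a8@(1,3):SE a9@(3,3):SE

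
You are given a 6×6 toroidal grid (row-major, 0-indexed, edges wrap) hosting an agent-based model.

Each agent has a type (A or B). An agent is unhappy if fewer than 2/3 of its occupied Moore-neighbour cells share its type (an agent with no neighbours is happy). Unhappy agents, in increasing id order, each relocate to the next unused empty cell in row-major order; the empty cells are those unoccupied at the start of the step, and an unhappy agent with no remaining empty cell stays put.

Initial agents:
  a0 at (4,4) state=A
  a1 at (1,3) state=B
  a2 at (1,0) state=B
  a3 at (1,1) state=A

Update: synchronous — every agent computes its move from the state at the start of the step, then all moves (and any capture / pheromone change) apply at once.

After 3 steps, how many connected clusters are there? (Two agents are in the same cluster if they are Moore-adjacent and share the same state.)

t=1: a0@(4,4):A a1@(1,3):B a2@(0,0):B a3@(0,1):A
t=2: a0@(4,4):A a1@(1,3):B a2@(0,2):B a3@(0,3):A
t=3: a0@(4,4):A a1@(0,0):B a2@(0,1):B a3@(0,4):A

3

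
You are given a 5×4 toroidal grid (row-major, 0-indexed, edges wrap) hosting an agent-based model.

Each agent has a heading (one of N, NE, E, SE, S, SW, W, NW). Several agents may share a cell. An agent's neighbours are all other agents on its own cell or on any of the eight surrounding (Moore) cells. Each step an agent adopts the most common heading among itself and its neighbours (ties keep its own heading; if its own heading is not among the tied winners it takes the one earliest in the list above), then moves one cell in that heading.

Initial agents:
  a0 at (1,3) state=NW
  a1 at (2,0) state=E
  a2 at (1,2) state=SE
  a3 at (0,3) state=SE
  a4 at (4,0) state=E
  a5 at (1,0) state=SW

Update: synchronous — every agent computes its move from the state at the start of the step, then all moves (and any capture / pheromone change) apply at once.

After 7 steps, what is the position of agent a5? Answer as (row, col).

t=1: a0@(2,0):SE a1@(2,1):E a2@(2,3):SE a3@(1,0):SE a4@(4,1):E a5@(2,3):SW
t=2: a0@(3,1):SE a1@(3,2):SE a2@(3,0):SE a3@(2,1):SE a4@(4,2):E a5@(3,0):SE
t=3: a0@(4,2):SE a1@(4,3):SE a2@(4,1):SE a3@(3,2):SE a4@(0,3):SE a5@(4,1):SE
t=4: a0@(0,3):SE a1@(0,0):SE a2@(0,2):SE a3@(4,3):SE a4@(1,0):SE a5@(0,2):SE
t=5: a0@(1,0):SE a1@(1,1):SE a2@(1,3):SE a3@(0,0):SE a4@(2,1):SE a5@(1,3):SE
t=6: a0@(2,1):SE a1@(2,2):SE a2@(2,0):SE a3@(1,1):SE a4@(3,2):SE a5@(2,0):SE
t=7: a0@(3,2):SE a1@(3,3):SE a2@(3,1):SE a3@(2,2):SE a4@(4,3):SE a5@(3,1):SE

(3, 1)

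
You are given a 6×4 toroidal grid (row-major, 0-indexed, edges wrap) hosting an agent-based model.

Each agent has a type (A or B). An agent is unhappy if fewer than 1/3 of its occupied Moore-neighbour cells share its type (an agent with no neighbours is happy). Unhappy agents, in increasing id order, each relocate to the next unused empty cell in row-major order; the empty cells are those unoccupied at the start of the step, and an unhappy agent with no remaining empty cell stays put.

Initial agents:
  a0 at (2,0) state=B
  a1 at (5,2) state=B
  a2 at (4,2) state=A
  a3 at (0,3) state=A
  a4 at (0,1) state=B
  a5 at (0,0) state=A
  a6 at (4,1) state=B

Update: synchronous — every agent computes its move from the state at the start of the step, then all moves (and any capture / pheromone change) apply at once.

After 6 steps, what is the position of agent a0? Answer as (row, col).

(2, 0)

t=1: a0@(2,0):B a1@(5,2):B a2@(0,2):A a3@(0,3):A a4@(0,1):B a5@(0,0):A a6@(4,1):B
t=2: (unchanged — steady state)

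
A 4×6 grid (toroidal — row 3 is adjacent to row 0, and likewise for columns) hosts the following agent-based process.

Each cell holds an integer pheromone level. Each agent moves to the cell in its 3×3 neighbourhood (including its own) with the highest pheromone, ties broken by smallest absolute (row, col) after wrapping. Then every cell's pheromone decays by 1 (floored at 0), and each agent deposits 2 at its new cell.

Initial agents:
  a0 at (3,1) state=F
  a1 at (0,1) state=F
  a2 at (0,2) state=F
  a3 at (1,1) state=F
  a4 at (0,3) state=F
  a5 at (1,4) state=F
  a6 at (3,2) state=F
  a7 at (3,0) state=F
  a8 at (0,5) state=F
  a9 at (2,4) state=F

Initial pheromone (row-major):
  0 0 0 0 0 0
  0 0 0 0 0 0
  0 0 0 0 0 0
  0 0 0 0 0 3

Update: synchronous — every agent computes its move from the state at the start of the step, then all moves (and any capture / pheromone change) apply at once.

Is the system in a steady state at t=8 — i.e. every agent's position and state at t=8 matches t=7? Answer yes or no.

yes

t=1: a0@(0,0) a1@(0,0) a2@(0,1) a3@(0,0) a4@(0,2) a5@(0,3) a6@(0,1) a7@(3,5) a8@(3,5) a9@(3,5) | pheromone: 6 4 2 2 0 0 / 0 0 0 0 0 0 / 0 0 0 0 0 0 / 0 0 0 0 0 8
t=2: a0@(3,5) a1@(3,5) a2@(0,0) a3@(3,5) a4@(0,1) a5@(0,2) a6@(0,0) a7@(3,5) a8@(3,5) a9@(3,5) | pheromone: 9 5 3 1 0 0 / 0 0 0 0 0 0 / 0 0 0 0 0 0 / 0 0 0 0 0 19
t=3: a0@(3,5) a1@(3,5) a2@(3,5) a3@(3,5) a4@(0,0) a5@(0,1) a6@(3,5) a7@(3,5) a8@(3,5) a9@(3,5) | pheromone: 10 6 2 0 0 0 / 0 0 0 0 0 0 / 0 0 0 0 0 0 / 0 0 0 0 0 34
t=4: a0@(3,5) a1@(3,5) a2@(3,5) a3@(3,5) a4@(3,5) a5@(0,0) a6@(3,5) a7@(3,5) a8@(3,5) a9@(3,5) | pheromone: 11 5 1 0 0 0 / 0 0 0 0 0 0 / 0 0 0 0 0 0 / 0 0 0 0 0 51
t=5: a0@(3,5) a1@(3,5) a2@(3,5) a3@(3,5) a4@(3,5) a5@(3,5) a6@(3,5) a7@(3,5) a8@(3,5) a9@(3,5) | pheromone: 10 4 0 0 0 0 / 0 0 0 0 0 0 / 0 0 0 0 0 0 / 0 0 0 0 0 70
t=6: a0@(3,5) a1@(3,5) a2@(3,5) a3@(3,5) a4@(3,5) a5@(3,5) a6@(3,5) a7@(3,5) a8@(3,5) a9@(3,5) | pheromone: 9 3 0 0 0 0 / 0 0 0 0 0 0 / 0 0 0 0 0 0 / 0 0 0 0 0 89
t=7: a0@(3,5) a1@(3,5) a2@(3,5) a3@(3,5) a4@(3,5) a5@(3,5) a6@(3,5) a7@(3,5) a8@(3,5) a9@(3,5) | pheromone: 8 2 0 0 0 0 / 0 0 0 0 0 0 / 0 0 0 0 0 0 / 0 0 0 0 0 108
t=8: a0@(3,5) a1@(3,5) a2@(3,5) a3@(3,5) a4@(3,5) a5@(3,5) a6@(3,5) a7@(3,5) a8@(3,5) a9@(3,5) | pheromone: 7 1 0 0 0 0 / 0 0 0 0 0 0 / 0 0 0 0 0 0 / 0 0 0 0 0 127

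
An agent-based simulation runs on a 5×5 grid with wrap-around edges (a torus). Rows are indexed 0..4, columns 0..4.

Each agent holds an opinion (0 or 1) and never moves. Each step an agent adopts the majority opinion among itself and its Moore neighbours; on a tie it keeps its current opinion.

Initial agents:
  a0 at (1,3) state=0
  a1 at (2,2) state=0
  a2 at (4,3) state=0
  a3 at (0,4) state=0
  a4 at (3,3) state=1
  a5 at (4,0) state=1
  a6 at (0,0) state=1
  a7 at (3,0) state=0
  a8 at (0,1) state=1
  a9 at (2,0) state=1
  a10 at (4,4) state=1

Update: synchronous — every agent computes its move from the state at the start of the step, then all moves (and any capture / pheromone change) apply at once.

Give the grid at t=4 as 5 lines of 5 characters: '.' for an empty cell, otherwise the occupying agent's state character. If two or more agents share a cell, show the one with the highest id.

t=1: a0@(1,3):0 a1@(2,2):0 a2@(4,3):0 a3@(0,4):0 a4@(3,3):1 a5@(4,0):1 a6@(0,0):1 a7@(3,0):1 a8@(0,1):1 a9@(2,0):1 a10@(4,4):1
t=2: (unchanged — steady state)

11..0
...0.
1.0..
1..1.
1..01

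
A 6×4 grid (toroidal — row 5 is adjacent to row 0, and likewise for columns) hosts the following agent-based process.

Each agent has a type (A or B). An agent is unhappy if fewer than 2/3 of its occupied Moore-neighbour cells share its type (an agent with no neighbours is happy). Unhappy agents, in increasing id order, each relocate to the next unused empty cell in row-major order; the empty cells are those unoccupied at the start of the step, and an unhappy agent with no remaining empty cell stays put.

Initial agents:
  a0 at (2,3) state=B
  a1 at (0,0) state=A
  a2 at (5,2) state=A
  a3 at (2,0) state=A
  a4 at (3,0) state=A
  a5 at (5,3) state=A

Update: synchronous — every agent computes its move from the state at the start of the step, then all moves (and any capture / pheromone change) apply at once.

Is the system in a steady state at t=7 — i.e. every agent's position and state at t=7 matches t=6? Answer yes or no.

t=1: a0@(0,1):B a1@(0,0):A a2@(5,2):A a3@(0,2):A a4@(0,3):A a5@(5,3):A
t=2: a0@(1,0):B a1@(0,0):A a2@(5,2):A a3@(0,2):A a4@(0,3):A a5@(5,3):A
t=3: a0@(0,1):B a1@(0,0):A a2@(5,2):A a3@(0,2):A a4@(0,3):A a5@(5,3):A
t=4: a0@(1,0):B a1@(0,0):A a2@(5,2):A a3@(0,2):A a4@(0,3):A a5@(5,3):A
t=5: a0@(0,1):B a1@(0,0):A a2@(5,2):A a3@(0,2):A a4@(0,3):A a5@(5,3):A
t=6: a0@(1,0):B a1@(0,0):A a2@(5,2):A a3@(0,2):A a4@(0,3):A a5@(5,3):A
t=7: a0@(0,1):B a1@(0,0):A a2@(5,2):A a3@(0,2):A a4@(0,3):A a5@(5,3):A

no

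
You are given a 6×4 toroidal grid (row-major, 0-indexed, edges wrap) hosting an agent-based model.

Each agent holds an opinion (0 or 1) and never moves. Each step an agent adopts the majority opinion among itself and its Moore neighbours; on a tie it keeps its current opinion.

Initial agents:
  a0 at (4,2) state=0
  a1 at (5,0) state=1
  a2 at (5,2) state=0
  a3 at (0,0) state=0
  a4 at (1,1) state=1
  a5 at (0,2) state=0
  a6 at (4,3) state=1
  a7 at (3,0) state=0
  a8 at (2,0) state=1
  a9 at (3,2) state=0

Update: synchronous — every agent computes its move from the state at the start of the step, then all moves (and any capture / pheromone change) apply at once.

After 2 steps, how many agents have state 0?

t=1: a0@(4,2):0 a1@(5,0):1 a2@(5,2):0 a3@(0,0):1 a4@(1,1):1 a5@(0,2):0 a6@(4,3):0 a7@(3,0):1 a8@(2,0):1 a9@(3,2):0
t=2: (unchanged — steady state)

5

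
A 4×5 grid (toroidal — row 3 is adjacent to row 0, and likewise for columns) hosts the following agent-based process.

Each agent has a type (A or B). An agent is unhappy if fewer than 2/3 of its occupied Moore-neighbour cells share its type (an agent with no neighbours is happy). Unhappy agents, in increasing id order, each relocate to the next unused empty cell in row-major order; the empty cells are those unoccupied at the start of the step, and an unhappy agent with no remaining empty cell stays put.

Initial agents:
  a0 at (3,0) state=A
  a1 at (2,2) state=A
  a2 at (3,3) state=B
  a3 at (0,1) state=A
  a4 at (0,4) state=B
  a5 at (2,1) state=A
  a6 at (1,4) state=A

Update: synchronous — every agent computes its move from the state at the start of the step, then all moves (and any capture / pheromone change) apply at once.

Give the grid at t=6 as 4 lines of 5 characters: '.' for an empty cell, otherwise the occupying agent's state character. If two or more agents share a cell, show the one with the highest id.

AA.BB
A....
.A...
A....

t=1: a0@(3,0):A a1@(0,0):A a2@(0,2):B a3@(0,1):A a4@(0,3):B a5@(2,1):A a6@(1,0):A
t=2: a0@(3,0):A a1@(0,0):A a2@(0,4):B a3@(0,1):A a4@(0,3):B a5@(2,1):A a6@(1,0):A
t=3: a0@(3,0):A a1@(0,0):A a2@(0,2):B a3@(0,1):A a4@(0,3):B a5@(2,1):A a6@(1,0):A
t=4: a0@(3,0):A a1@(0,0):A a2@(0,4):B a3@(0,1):A a4@(0,3):B a5@(2,1):A a6@(1,0):A
t=5: a0@(3,0):A a1@(0,0):A a2@(0,2):B a3@(0,1):A a4@(0,3):B a5@(2,1):A a6@(1,0):A
t=6: a0@(3,0):A a1@(0,0):A a2@(0,4):B a3@(0,1):A a4@(0,3):B a5@(2,1):A a6@(1,0):A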